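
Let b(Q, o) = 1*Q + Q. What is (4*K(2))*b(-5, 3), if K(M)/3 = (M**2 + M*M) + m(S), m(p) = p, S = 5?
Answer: -1560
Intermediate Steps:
b(Q, o) = 2*Q (b(Q, o) = Q + Q = 2*Q)
K(M) = 15 + 6*M**2 (K(M) = 3*((M**2 + M*M) + 5) = 3*((M**2 + M**2) + 5) = 3*(2*M**2 + 5) = 3*(5 + 2*M**2) = 15 + 6*M**2)
(4*K(2))*b(-5, 3) = (4*(15 + 6*2**2))*(2*(-5)) = (4*(15 + 6*4))*(-10) = (4*(15 + 24))*(-10) = (4*39)*(-10) = 156*(-10) = -1560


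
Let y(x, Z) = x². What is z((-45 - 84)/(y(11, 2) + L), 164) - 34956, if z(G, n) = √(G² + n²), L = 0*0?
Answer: -34956 + √393800977/121 ≈ -34792.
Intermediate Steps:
L = 0
z((-45 - 84)/(y(11, 2) + L), 164) - 34956 = √(((-45 - 84)/(11² + 0))² + 164²) - 34956 = √((-129/(121 + 0))² + 26896) - 34956 = √((-129/121)² + 26896) - 34956 = √(16641/14641 + 26896) - 34956 = √(393800977/14641) - 34956 = √393800977/121 - 34956 = -34956 + √393800977/121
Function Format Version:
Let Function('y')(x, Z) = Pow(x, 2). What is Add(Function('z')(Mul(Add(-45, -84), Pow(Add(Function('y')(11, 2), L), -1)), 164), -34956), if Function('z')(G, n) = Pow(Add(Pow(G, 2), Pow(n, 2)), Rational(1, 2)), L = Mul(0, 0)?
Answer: Add(-34956, Mul(Rational(1, 121), Pow(393800977, Rational(1, 2)))) ≈ -34792.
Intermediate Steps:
L = 0
Add(Function('z')(Mul(Add(-45, -84), Pow(Add(Function('y')(11, 2), L), -1)), 164), -34956) = Add(Pow(Add(Pow(Mul(Add(-45, -84), Pow(Add(Pow(11, 2), 0), -1)), 2), Pow(164, 2)), Rational(1, 2)), -34956) = Add(Pow(Add(Pow(Mul(-129, Pow(Add(121, 0), -1)), 2), 26896), Rational(1, 2)), -34956) = Add(Pow(Add(Pow(Mul(-129, Pow(121, -1)), 2), 26896), Rational(1, 2)), -34956) = Add(Pow(Add(Pow(Mul(-129, Rational(1, 121)), 2), 26896), Rational(1, 2)), -34956) = Add(Pow(Add(Pow(Rational(-129, 121), 2), 26896), Rational(1, 2)), -34956) = Add(Pow(Add(Rational(16641, 14641), 26896), Rational(1, 2)), -34956) = Add(Pow(Rational(393800977, 14641), Rational(1, 2)), -34956) = Add(Mul(Rational(1, 121), Pow(393800977, Rational(1, 2))), -34956) = Add(-34956, Mul(Rational(1, 121), Pow(393800977, Rational(1, 2))))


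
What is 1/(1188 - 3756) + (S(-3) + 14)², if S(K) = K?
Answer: 310727/2568 ≈ 121.00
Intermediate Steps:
1/(1188 - 3756) + (S(-3) + 14)² = 1/(1188 - 3756) + (-3 + 14)² = 1/(-2568) + 11² = -1/2568 + 121 = 310727/2568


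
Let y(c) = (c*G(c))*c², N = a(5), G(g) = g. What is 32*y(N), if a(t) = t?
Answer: 20000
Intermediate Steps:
N = 5
y(c) = c⁴ (y(c) = (c*c)*c² = c²*c² = c⁴)
32*y(N) = 32*5⁴ = 32*625 = 20000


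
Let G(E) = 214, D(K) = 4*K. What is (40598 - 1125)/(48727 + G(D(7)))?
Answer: 39473/48941 ≈ 0.80654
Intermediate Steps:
(40598 - 1125)/(48727 + G(D(7))) = (40598 - 1125)/(48727 + 214) = 39473/48941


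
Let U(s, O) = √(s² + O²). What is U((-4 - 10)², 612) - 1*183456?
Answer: -183456 + 4*√25810 ≈ -1.8281e+5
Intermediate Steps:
U(s, O) = √(O² + s²)
U((-4 - 10)², 612) - 1*183456 = √(612² + ((-4 - 10)²)²) - 1*183456 = √(374544 + ((-14)²)²) - 183456 = √(374544 + 196²) - 183456 = √(374544 + 38416) - 183456 = √412960 - 183456 = 4*√25810 - 183456 = -183456 + 4*√25810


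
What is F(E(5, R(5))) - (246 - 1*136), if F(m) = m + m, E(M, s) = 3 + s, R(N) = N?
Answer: -94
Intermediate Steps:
F(m) = 2*m
F(E(5, R(5))) - (246 - 1*136) = 2*(3 + 5) - (246 - 1*136) = 2*8 - (246 - 136) = 16 - 1*110 = 16 - 110 = -94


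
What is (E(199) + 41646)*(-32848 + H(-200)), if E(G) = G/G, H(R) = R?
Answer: -1376350056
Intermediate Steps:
E(G) = 1
(E(199) + 41646)*(-32848 + H(-200)) = (1 + 41646)*(-32848 - 200) = 41647*(-33048) = -1376350056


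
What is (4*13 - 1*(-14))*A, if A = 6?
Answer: 396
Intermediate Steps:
(4*13 - 1*(-14))*A = (4*13 - 1*(-14))*6 = (52 + 14)*6 = 66*6 = 396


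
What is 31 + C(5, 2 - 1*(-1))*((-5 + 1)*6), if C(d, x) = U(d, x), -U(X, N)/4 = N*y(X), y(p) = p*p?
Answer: 7231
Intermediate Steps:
y(p) = p²
U(X, N) = -4*N*X²
C(d, x) = -4*x*d²
31 + C(5, 2 - 1*(-1))*((-5 + 1)*6) = 31 + (-4*(2 - 1*(-1))*5²)*((-5 + 1)*6) = 31 + (-4*(2 + 1)*25)*(-4*6) = 31 - 4*3*25*(-24) = 31 - 300*(-24) = 31 + 7200 = 7231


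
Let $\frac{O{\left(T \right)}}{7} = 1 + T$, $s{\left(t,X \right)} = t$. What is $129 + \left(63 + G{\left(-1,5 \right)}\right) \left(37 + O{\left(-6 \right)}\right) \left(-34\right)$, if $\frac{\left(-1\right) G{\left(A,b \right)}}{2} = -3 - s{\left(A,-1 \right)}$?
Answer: $-4427$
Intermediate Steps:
$O{\left(T \right)} = 7 + 7 T$ ($O{\left(T \right)} = 7 \left(1 + T\right) = 7 + 7 T$)
$G{\left(A,b \right)} = 6 + 2 A$ ($G{\left(A,b \right)} = - 2 \left(-3 - A\right) = 6 + 2 A$)
$129 + \left(63 + G{\left(-1,5 \right)}\right) \left(37 + O{\left(-6 \right)}\right) \left(-34\right) = 129 + \left(63 + \left(6 + 2 \left(-1\right)\right)\right) \left(37 + \left(7 + 7 \left(-6\right)\right)\right) \left(-34\right) = 129 + \left(63 + \left(6 - 2\right)\right) \left(37 + \left(7 - 42\right)\right) \left(-34\right) = 129 + \left(63 + 4\right) \left(37 - 35\right) \left(-34\right) = 129 + 67 \cdot 2 \left(-34\right) = 129 + 134 \left(-34\right) = 129 - 4556 = -4427$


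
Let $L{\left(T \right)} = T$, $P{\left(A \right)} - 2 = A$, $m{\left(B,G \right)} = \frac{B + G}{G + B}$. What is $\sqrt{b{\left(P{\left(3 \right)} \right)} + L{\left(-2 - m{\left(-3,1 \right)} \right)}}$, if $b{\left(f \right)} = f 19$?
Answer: $2 \sqrt{23} \approx 9.5917$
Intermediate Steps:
$m{\left(B,G \right)} = 1$ ($m{\left(B,G \right)} = \frac{B + G}{B + G} = 1$)
$P{\left(A \right)} = 2 + A$
$b{\left(f \right)} = 19 f$
$\sqrt{b{\left(P{\left(3 \right)} \right)} + L{\left(-2 - m{\left(-3,1 \right)} \right)}} = \sqrt{19 \left(2 + 3\right) - 3} = \sqrt{19 \cdot 5 - 3} = \sqrt{95 - 3} = \sqrt{92} = 2 \sqrt{23}$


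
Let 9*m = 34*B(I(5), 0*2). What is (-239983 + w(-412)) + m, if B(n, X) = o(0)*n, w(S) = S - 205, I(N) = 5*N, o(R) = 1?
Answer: -2164550/9 ≈ -2.4051e+5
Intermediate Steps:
w(S) = -205 + S
B(n, X) = n (B(n, X) = 1*n = n)
m = 850/9 (m = (34*(5*5))/9 = (34*25)/9 = (1/9)*850 = 850/9 ≈ 94.444)
(-239983 + w(-412)) + m = (-239983 + (-205 - 412)) + 850/9 = (-239983 - 617) + 850/9 = -240600 + 850/9 = -2164550/9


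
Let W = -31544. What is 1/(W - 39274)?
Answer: -1/70818 ≈ -1.4121e-5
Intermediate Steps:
1/(W - 39274) = 1/(-31544 - 39274) = 1/(-70818) = -1/70818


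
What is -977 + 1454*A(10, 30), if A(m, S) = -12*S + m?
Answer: -509877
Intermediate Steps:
A(m, S) = m - 12*S
-977 + 1454*A(10, 30) = -977 + 1454*(10 - 12*30) = -977 + 1454*(10 - 360) = -977 + 1454*(-350) = -977 - 508900 = -509877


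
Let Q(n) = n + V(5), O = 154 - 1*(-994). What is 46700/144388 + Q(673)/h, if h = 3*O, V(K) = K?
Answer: 10780411/20719678 ≈ 0.52030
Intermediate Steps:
O = 1148 (O = 154 + 994 = 1148)
Q(n) = 5 + n (Q(n) = n + 5 = 5 + n)
h = 3444 (h = 3*1148 = 3444)
46700/144388 + Q(673)/h = 46700/144388 + (5 + 673)/3444 = 46700*(1/144388) + 678*(1/3444) = 11675/36097 + 113/574 = 10780411/20719678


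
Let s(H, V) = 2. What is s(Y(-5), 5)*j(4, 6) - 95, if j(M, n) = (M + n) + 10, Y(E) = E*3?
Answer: -55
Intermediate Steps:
Y(E) = 3*E
j(M, n) = 10 + M + n
s(Y(-5), 5)*j(4, 6) - 95 = 2*(10 + 4 + 6) - 95 = 2*20 - 95 = 40 - 95 = -55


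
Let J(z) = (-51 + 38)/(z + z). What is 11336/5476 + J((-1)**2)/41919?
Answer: 237579095/114774222 ≈ 2.0700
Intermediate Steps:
J(z) = -13/(2*z) (J(z) = -13*1/(2*z) = -13/(2*z))
11336/5476 + J((-1)**2)/41919 = 11336/5476 - 13/(2*((-1)**2))/41919 = 11336*(1/5476) - 13/2/1*(1/41919) = 2834/1369 - 13/2*1*(1/41919) = 2834/1369 - 13/2*1/41919 = 2834/1369 - 13/83838 = 237579095/114774222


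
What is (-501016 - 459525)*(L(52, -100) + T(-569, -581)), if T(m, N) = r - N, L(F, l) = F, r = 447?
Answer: -1037384280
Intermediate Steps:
T(m, N) = 447 - N
(-501016 - 459525)*(L(52, -100) + T(-569, -581)) = (-501016 - 459525)*(52 + (447 - 1*(-581))) = -960541*(52 + (447 + 581)) = -960541*(52 + 1028) = -960541*1080 = -1037384280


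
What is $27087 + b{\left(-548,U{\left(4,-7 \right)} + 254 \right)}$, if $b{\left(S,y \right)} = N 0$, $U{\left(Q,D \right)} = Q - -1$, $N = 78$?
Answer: $27087$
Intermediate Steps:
$U{\left(Q,D \right)} = 1 + Q$ ($U{\left(Q,D \right)} = Q + 1 = 1 + Q$)
$b{\left(S,y \right)} = 0$ ($b{\left(S,y \right)} = 78 \cdot 0 = 0$)
$27087 + b{\left(-548,U{\left(4,-7 \right)} + 254 \right)} = 27087 + 0 = 27087$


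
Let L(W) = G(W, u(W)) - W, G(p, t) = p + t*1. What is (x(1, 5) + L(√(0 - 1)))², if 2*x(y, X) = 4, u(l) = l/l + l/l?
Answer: 16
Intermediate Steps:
u(l) = 2 (u(l) = 1 + 1 = 2)
G(p, t) = p + t
x(y, X) = 2 (x(y, X) = (½)*4 = 2)
L(W) = 2 (L(W) = (W + 2) - W = (2 + W) - W = 2)
(x(1, 5) + L(√(0 - 1)))² = (2 + 2)² = 4² = 16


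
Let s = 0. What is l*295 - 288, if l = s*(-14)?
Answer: -288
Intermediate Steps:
l = 0 (l = 0*(-14) = 0)
l*295 - 288 = 0*295 - 288 = 0 - 288 = -288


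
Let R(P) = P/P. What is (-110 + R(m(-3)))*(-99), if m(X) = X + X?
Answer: 10791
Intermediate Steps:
m(X) = 2*X
R(P) = 1
(-110 + R(m(-3)))*(-99) = (-110 + 1)*(-99) = -109*(-99) = 10791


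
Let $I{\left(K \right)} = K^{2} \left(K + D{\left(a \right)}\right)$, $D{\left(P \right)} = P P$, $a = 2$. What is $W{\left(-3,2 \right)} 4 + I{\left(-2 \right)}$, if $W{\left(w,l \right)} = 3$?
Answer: $20$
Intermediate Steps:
$D{\left(P \right)} = P^{2}$
$I{\left(K \right)} = K^{2} \left(4 + K\right)$ ($I{\left(K \right)} = K^{2} \left(K + 2^{2}\right) = K^{2} \left(K + 4\right) = K^{2} \left(4 + K\right)$)
$W{\left(-3,2 \right)} 4 + I{\left(-2 \right)} = 3 \cdot 4 + \left(-2\right)^{2} \left(4 - 2\right) = 12 + 4 \cdot 2 = 12 + 8 = 20$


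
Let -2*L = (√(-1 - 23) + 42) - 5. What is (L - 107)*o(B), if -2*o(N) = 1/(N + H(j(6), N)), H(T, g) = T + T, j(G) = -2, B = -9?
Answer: -251/52 - I*√6/26 ≈ -4.8269 - 0.094211*I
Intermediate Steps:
H(T, g) = 2*T
o(N) = -1/(2*(-4 + N)) (o(N) = -1/(2*(N + 2*(-2))) = -1/(2*(N - 4)) = -1/(2*(-4 + N)))
L = -37/2 - I*√6 (L = -((√(-1 - 23) + 42) - 5)/2 = -((√(-24) + 42) - 5)/2 = -((2*I*√6 + 42) - 5)/2 = -((42 + 2*I*√6) - 5)/2 = -(37 + 2*I*√6)/2 = -37/2 - I*√6 ≈ -18.5 - 2.4495*I)
(L - 107)*o(B) = ((-37/2 - I*√6) - 107)*(-1/(-8 + 2*(-9))) = (-251/2 - I*√6)*(-1/(-8 - 18)) = (-251/2 - I*√6)*(-1/(-26)) = (-251/2 - I*√6)*(-1*(-1/26)) = (-251/2 - I*√6)*(1/26) = -251/52 - I*√6/26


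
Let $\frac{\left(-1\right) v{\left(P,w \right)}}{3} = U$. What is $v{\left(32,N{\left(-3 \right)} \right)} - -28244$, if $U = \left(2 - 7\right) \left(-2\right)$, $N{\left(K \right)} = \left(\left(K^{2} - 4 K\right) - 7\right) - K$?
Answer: $28214$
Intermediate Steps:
$N{\left(K \right)} = -7 + K^{2} - 5 K$ ($N{\left(K \right)} = \left(-7 + K^{2} - 4 K\right) - K = -7 + K^{2} - 5 K$)
$U = 10$ ($U = \left(-5\right) \left(-2\right) = 10$)
$v{\left(P,w \right)} = -30$ ($v{\left(P,w \right)} = \left(-3\right) 10 = -30$)
$v{\left(32,N{\left(-3 \right)} \right)} - -28244 = -30 - -28244 = -30 + 28244 = 28214$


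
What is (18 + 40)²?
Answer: 3364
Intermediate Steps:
(18 + 40)² = 58² = 3364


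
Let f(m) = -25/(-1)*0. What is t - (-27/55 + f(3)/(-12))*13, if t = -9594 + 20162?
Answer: 581591/55 ≈ 10574.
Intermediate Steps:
f(m) = 0 (f(m) = -25*(-1)*0 = -5*(-5)*0 = 25*0 = 0)
t = 10568
t - (-27/55 + f(3)/(-12))*13 = 10568 - (-27/55 + 0/(-12))*13 = 10568 - (-27*1/55 + 0*(-1/12))*13 = 10568 - (-27/55 + 0)*13 = 10568 - (-27)*13/55 = 10568 - 1*(-351/55) = 10568 + 351/55 = 581591/55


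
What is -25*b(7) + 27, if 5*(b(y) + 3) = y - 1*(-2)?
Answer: 57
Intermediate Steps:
b(y) = -13/5 + y/5 (b(y) = -3 + (y - 1*(-2))/5 = -3 + (y + 2)/5 = -3 + (2 + y)/5 = -3 + (⅖ + y/5) = -13/5 + y/5)
-25*b(7) + 27 = -25*(-13/5 + (⅕)*7) + 27 = -25*(-13/5 + 7/5) + 27 = -25*(-6/5) + 27 = 30 + 27 = 57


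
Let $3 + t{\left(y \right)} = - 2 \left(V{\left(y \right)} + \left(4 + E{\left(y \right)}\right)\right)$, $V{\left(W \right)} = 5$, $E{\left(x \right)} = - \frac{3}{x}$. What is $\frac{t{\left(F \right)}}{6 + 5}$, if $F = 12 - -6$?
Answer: $- \frac{62}{33} \approx -1.8788$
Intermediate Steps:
$F = 18$ ($F = 12 + 6 = 18$)
$t{\left(y \right)} = -21 + \frac{6}{y}$ ($t{\left(y \right)} = -3 - 2 \left(5 + \left(4 - \frac{3}{y}\right)\right) = -3 - 2 \left(9 - \frac{3}{y}\right) = -3 - \left(18 - \frac{6}{y}\right) = -21 + \frac{6}{y}$)
$\frac{t{\left(F \right)}}{6 + 5} = \frac{-21 + \frac{6}{18}}{6 + 5} = \frac{-21 + 6 \cdot \frac{1}{18}}{11} = \frac{-21 + \frac{1}{3}}{11} = \frac{1}{11} \left(- \frac{62}{3}\right) = - \frac{62}{33}$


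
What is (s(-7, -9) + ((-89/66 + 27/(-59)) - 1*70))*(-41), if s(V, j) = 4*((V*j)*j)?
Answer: 373559405/3894 ≈ 95932.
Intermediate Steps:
s(V, j) = 4*V*j² (s(V, j) = 4*(V*j²) = 4*V*j²)
(s(-7, -9) + ((-89/66 + 27/(-59)) - 1*70))*(-41) = (4*(-7)*(-9)² + ((-89/66 + 27/(-59)) - 1*70))*(-41) = (4*(-7)*81 + ((-89*1/66 + 27*(-1/59)) - 70))*(-41) = (-2268 + ((-89/66 - 27/59) - 70))*(-41) = (-2268 + (-7033/3894 - 70))*(-41) = (-2268 - 279613/3894)*(-41) = -9111205/3894*(-41) = 373559405/3894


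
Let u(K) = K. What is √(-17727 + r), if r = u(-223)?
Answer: 5*I*√718 ≈ 133.98*I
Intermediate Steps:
r = -223
√(-17727 + r) = √(-17727 - 223) = √(-17950) = 5*I*√718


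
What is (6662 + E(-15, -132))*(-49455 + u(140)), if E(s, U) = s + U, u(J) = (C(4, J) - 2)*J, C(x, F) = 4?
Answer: -320375125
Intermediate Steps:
u(J) = 2*J (u(J) = (4 - 2)*J = 2*J)
E(s, U) = U + s
(6662 + E(-15, -132))*(-49455 + u(140)) = (6662 + (-132 - 15))*(-49455 + 2*140) = (6662 - 147)*(-49455 + 280) = 6515*(-49175) = -320375125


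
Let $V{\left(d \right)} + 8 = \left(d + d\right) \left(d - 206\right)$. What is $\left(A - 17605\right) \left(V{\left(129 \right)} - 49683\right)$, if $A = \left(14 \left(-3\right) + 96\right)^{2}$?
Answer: $1021722773$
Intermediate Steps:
$V{\left(d \right)} = -8 + 2 d \left(-206 + d\right)$ ($V{\left(d \right)} = -8 + \left(d + d\right) \left(d - 206\right) = -8 + 2 d \left(-206 + d\right)$)
$A = 2916$ ($A = \left(-42 + 96\right)^{2} = 54^{2} = 2916$)
$\left(A - 17605\right) \left(V{\left(129 \right)} - 49683\right) = \left(2916 - 17605\right) \left(\left(-8 - 53148 + 2 \cdot 129^{2}\right) - 49683\right) = - 14689 \left(\left(-8 - 53148 + 2 \cdot 16641\right) - 49683\right) = - 14689 \left(\left(-8 - 53148 + 33282\right) - 49683\right) = - 14689 \left(-19874 - 49683\right) = \left(-14689\right) \left(-69557\right) = 1021722773$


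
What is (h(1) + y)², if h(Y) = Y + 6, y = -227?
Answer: 48400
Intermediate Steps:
h(Y) = 6 + Y
(h(1) + y)² = ((6 + 1) - 227)² = (7 - 227)² = (-220)² = 48400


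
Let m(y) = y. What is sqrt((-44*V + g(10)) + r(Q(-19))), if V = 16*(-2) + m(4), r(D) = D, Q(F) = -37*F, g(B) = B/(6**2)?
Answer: sqrt(69670)/6 ≈ 43.992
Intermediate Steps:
g(B) = B/36
V = -28 (V = 16*(-2) + 4 = -32 + 4 = -28)
sqrt((-44*V + g(10)) + r(Q(-19))) = sqrt((-44*(-28) + (1/36)*10) - 37*(-19)) = sqrt((1232 + 5/18) + 703) = sqrt(22181/18 + 703) = sqrt(34835/18) = sqrt(69670)/6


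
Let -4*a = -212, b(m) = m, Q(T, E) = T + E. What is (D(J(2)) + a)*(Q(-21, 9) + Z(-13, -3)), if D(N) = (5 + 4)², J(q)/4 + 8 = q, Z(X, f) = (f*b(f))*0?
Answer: -1608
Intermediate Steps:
Q(T, E) = E + T
Z(X, f) = 0 (Z(X, f) = (f*f)*0 = f²*0 = 0)
J(q) = -32 + 4*q
a = 53 (a = -¼*(-212) = 53)
D(N) = 81 (D(N) = 9² = 81)
(D(J(2)) + a)*(Q(-21, 9) + Z(-13, -3)) = (81 + 53)*((9 - 21) + 0) = 134*(-12 + 0) = 134*(-12) = -1608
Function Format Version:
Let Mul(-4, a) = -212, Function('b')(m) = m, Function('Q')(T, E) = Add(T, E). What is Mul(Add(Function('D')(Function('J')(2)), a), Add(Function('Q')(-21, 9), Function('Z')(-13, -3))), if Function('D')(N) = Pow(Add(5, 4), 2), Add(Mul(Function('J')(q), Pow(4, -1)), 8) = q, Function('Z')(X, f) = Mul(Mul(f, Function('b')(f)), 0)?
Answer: -1608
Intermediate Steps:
Function('Q')(T, E) = Add(E, T)
Function('Z')(X, f) = 0 (Function('Z')(X, f) = Mul(Mul(f, f), 0) = Mul(Pow(f, 2), 0) = 0)
Function('J')(q) = Add(-32, Mul(4, q))
a = 53 (a = Mul(Rational(-1, 4), -212) = 53)
Function('D')(N) = 81 (Function('D')(N) = Pow(9, 2) = 81)
Mul(Add(Function('D')(Function('J')(2)), a), Add(Function('Q')(-21, 9), Function('Z')(-13, -3))) = Mul(Add(81, 53), Add(Add(9, -21), 0)) = Mul(134, Add(-12, 0)) = Mul(134, -12) = -1608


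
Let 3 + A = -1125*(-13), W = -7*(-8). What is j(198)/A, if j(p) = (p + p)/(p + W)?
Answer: 33/309499 ≈ 0.00010662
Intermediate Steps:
W = 56
j(p) = 2*p/(56 + p) (j(p) = (p + p)/(p + 56) = (2*p)/(56 + p) = 2*p/(56 + p))
A = 14622 (A = -3 - 1125*(-13) = -3 + 14625 = 14622)
j(198)/A = (2*198/(56 + 198))/14622 = (2*198/254)*(1/14622) = (2*198*(1/254))*(1/14622) = (198/127)*(1/14622) = 33/309499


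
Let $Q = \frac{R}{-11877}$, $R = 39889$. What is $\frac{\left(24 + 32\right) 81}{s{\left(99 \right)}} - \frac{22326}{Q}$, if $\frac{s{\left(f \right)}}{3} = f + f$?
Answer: $\frac{2920175598}{438779} \approx 6655.2$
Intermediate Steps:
$s{\left(f \right)} = 6 f$ ($s{\left(f \right)} = 3 \left(f + f\right) = 3 \cdot 2 f = 6 f$)
$Q = - \frac{39889}{11877}$ ($Q = \frac{39889}{-11877} = 39889 \left(- \frac{1}{11877}\right) = - \frac{39889}{11877} \approx -3.3585$)
$\frac{\left(24 + 32\right) 81}{s{\left(99 \right)}} - \frac{22326}{Q} = \frac{\left(24 + 32\right) 81}{6 \cdot 99} - \frac{22326}{- \frac{39889}{11877}} = \frac{56 \cdot 81}{594} - - \frac{265165902}{39889} = 4536 \cdot \frac{1}{594} + \frac{265165902}{39889} = \frac{84}{11} + \frac{265165902}{39889} = \frac{2920175598}{438779}$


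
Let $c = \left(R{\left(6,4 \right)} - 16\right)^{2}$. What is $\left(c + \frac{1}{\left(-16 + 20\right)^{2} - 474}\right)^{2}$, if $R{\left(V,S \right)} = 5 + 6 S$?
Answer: $\frac{5990914801}{209764} \approx 28560.0$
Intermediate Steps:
$c = 169$ ($c = \left(\left(5 + 6 \cdot 4\right) - 16\right)^{2} = \left(\left(5 + 24\right) - 16\right)^{2} = \left(29 - 16\right)^{2} = 13^{2} = 169$)
$\left(c + \frac{1}{\left(-16 + 20\right)^{2} - 474}\right)^{2} = \left(169 + \frac{1}{\left(-16 + 20\right)^{2} - 474}\right)^{2} = \left(169 + \frac{1}{4^{2} - 474}\right)^{2} = \left(169 + \frac{1}{16 - 474}\right)^{2} = \left(169 + \frac{1}{-458}\right)^{2} = \left(169 - \frac{1}{458}\right)^{2} = \left(\frac{77401}{458}\right)^{2} = \frac{5990914801}{209764}$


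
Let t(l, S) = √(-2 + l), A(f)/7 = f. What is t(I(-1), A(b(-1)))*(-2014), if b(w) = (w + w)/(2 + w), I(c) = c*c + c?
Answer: -2014*I*√2 ≈ -2848.2*I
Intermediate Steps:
I(c) = c + c² (I(c) = c² + c = c + c²)
b(w) = 2*w/(2 + w) (b(w) = (2*w)/(2 + w) = 2*w/(2 + w))
A(f) = 7*f
t(I(-1), A(b(-1)))*(-2014) = √(-2 - (1 - 1))*(-2014) = √(-2 - 1*0)*(-2014) = √(-2 + 0)*(-2014) = √(-2)*(-2014) = (I*√2)*(-2014) = -2014*I*√2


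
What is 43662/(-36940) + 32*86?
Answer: 50807609/18470 ≈ 2750.8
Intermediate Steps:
43662/(-36940) + 32*86 = 43662*(-1/36940) + 2752 = -21831/18470 + 2752 = 50807609/18470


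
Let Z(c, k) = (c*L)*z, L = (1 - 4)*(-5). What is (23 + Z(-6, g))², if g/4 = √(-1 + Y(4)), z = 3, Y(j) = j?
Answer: 61009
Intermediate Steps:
L = 15 (L = -3*(-5) = 15)
g = 4*√3 (g = 4*√(-1 + 4) = 4*√3 ≈ 6.9282)
Z(c, k) = 45*c (Z(c, k) = (c*15)*3 = (15*c)*3 = 45*c)
(23 + Z(-6, g))² = (23 + 45*(-6))² = (23 - 270)² = (-247)² = 61009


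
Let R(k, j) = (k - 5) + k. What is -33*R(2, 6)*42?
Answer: 1386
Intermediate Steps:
R(k, j) = -5 + 2*k (R(k, j) = (-5 + k) + k = -5 + 2*k)
-33*R(2, 6)*42 = -33*(-5 + 2*2)*42 = -33*(-5 + 4)*42 = -33*(-1)*42 = 33*42 = 1386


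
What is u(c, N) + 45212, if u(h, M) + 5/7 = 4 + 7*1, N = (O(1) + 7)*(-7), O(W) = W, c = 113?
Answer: 316556/7 ≈ 45222.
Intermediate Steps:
N = -56 (N = (1 + 7)*(-7) = 8*(-7) = -56)
u(h, M) = 72/7 (u(h, M) = -5/7 + (4 + 7*1) = -5/7 + (4 + 7) = -5/7 + 11 = 72/7)
u(c, N) + 45212 = 72/7 + 45212 = 316556/7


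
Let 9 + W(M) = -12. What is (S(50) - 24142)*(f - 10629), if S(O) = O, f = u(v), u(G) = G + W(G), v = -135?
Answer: 259832220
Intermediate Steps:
W(M) = -21 (W(M) = -9 - 12 = -21)
u(G) = -21 + G (u(G) = G - 21 = -21 + G)
f = -156 (f = -21 - 135 = -156)
(S(50) - 24142)*(f - 10629) = (50 - 24142)*(-156 - 10629) = -24092*(-10785) = 259832220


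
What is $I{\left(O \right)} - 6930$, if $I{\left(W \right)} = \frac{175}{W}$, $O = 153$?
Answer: $- \frac{1060115}{153} \approx -6928.9$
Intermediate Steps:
$I{\left(O \right)} - 6930 = \frac{175}{153} - 6930 = - \frac{1060115}{153}$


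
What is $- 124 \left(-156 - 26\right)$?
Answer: $22568$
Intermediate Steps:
$- 124 \left(-156 - 26\right) = \left(-124\right) \left(-182\right) = 22568$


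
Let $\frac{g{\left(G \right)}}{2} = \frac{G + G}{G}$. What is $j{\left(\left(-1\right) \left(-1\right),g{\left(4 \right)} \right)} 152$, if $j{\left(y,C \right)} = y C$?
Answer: $608$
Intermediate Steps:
$g{\left(G \right)} = 4$ ($g{\left(G \right)} = 2 \frac{G + G}{G} = 2 \frac{2 G}{G} = 2 \cdot 2 = 4$)
$j{\left(y,C \right)} = C y$
$j{\left(\left(-1\right) \left(-1\right),g{\left(4 \right)} \right)} 152 = 4 \left(\left(-1\right) \left(-1\right)\right) 152 = 4 \cdot 1 \cdot 152 = 4 \cdot 152 = 608$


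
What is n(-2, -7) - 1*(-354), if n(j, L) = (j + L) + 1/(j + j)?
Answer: 1379/4 ≈ 344.75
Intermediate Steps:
n(j, L) = L + j + 1/(2*j) (n(j, L) = (L + j) + 1/(2*j) = L + j + 1/(2*j))
n(-2, -7) - 1*(-354) = (-7 - 2 + (½)/(-2)) - 1*(-354) = (-7 - 2 + (½)*(-½)) + 354 = (-7 - 2 - ¼) + 354 = -37/4 + 354 = 1379/4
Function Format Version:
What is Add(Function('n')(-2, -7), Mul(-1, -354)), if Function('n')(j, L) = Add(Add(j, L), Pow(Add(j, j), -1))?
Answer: Rational(1379, 4) ≈ 344.75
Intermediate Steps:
Function('n')(j, L) = Add(L, j, Mul(Rational(1, 2), Pow(j, -1))) (Function('n')(j, L) = Add(Add(L, j), Pow(Mul(2, j), -1)) = Add(Add(L, j), Mul(Rational(1, 2), Pow(j, -1))) = Add(L, j, Mul(Rational(1, 2), Pow(j, -1))))
Add(Function('n')(-2, -7), Mul(-1, -354)) = Add(Add(-7, -2, Mul(Rational(1, 2), Pow(-2, -1))), Mul(-1, -354)) = Add(Add(-7, -2, Mul(Rational(1, 2), Rational(-1, 2))), 354) = Add(Add(-7, -2, Rational(-1, 4)), 354) = Add(Rational(-37, 4), 354) = Rational(1379, 4)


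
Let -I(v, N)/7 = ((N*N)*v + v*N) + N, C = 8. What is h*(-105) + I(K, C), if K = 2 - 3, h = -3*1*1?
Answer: 763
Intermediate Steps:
h = -3 (h = -3*1 = -3)
K = -1
I(v, N) = -7*N - 7*N*v - 7*v*N**2 (I(v, N) = -7*(((N*N)*v + v*N) + N) = -7*((N**2*v + N*v) + N) = -7*((v*N**2 + N*v) + N) = -7*((N*v + v*N**2) + N) = -7*(N + N*v + v*N**2) = -7*N - 7*N*v - 7*v*N**2)
h*(-105) + I(K, C) = -3*(-105) - 7*8*(1 - 1 + 8*(-1)) = 315 - 7*8*(1 - 1 - 8) = 315 - 7*8*(-8) = 315 + 448 = 763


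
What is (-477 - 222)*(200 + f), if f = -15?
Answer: -129315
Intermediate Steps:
(-477 - 222)*(200 + f) = (-477 - 222)*(200 - 15) = -699*185 = -129315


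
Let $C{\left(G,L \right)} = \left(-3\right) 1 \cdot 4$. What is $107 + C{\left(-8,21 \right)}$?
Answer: $95$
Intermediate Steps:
$C{\left(G,L \right)} = -12$ ($C{\left(G,L \right)} = \left(-3\right) 4 = -12$)
$107 + C{\left(-8,21 \right)} = 107 - 12 = 95$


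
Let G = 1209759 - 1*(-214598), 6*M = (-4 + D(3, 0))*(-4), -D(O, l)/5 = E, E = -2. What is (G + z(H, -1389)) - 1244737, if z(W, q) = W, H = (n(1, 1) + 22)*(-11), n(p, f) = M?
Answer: 179422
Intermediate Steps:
D(O, l) = 10 (D(O, l) = -5*(-2) = 10)
M = -4 (M = ((-4 + 10)*(-4))/6 = (6*(-4))/6 = (⅙)*(-24) = -4)
n(p, f) = -4
H = -198 (H = (-4 + 22)*(-11) = 18*(-11) = -198)
G = 1424357 (G = 1209759 + 214598 = 1424357)
(G + z(H, -1389)) - 1244737 = (1424357 - 198) - 1244737 = 1424159 - 1244737 = 179422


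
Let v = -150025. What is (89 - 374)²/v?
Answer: -3249/6001 ≈ -0.54141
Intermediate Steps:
(89 - 374)²/v = (89 - 374)²/(-150025) = (-285)²*(-1/150025) = 81225*(-1/150025) = -3249/6001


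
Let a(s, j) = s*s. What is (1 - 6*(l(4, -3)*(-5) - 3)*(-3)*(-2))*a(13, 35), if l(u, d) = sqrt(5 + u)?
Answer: 109681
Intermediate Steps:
a(s, j) = s**2
(1 - 6*(l(4, -3)*(-5) - 3)*(-3)*(-2))*a(13, 35) = (1 - 6*(sqrt(5 + 4)*(-5) - 3)*(-3)*(-2))*13**2 = (1 - 6*(sqrt(9)*(-5) - 3)*(-3)*(-2))*169 = (1 - 6*(3*(-5) - 3)*(-3)*(-2))*169 = (1 - 6*(-15 - 3)*(-3)*(-2))*169 = (1 - 6*(-18*(-3))*(-2))*169 = (1 - 324*(-2))*169 = (1 - 6*(-108))*169 = (1 + 648)*169 = 649*169 = 109681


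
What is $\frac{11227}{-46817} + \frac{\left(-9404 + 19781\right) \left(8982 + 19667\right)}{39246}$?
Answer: $\frac{4639272274333}{612459994} \approx 7574.8$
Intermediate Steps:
$\frac{11227}{-46817} + \frac{\left(-9404 + 19781\right) \left(8982 + 19667\right)}{39246} = 11227 \left(- \frac{1}{46817}\right) + 10377 \cdot 28649 \cdot \frac{1}{39246} = - \frac{11227}{46817} + 297290673 \cdot \frac{1}{39246} = - \frac{11227}{46817} + \frac{99096891}{13082} = \frac{4639272274333}{612459994}$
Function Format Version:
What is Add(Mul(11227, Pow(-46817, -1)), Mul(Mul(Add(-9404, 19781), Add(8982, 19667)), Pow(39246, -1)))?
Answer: Rational(4639272274333, 612459994) ≈ 7574.8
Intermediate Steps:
Add(Mul(11227, Pow(-46817, -1)), Mul(Mul(Add(-9404, 19781), Add(8982, 19667)), Pow(39246, -1))) = Add(Mul(11227, Rational(-1, 46817)), Mul(Mul(10377, 28649), Rational(1, 39246))) = Add(Rational(-11227, 46817), Mul(297290673, Rational(1, 39246))) = Add(Rational(-11227, 46817), Rational(99096891, 13082)) = Rational(4639272274333, 612459994)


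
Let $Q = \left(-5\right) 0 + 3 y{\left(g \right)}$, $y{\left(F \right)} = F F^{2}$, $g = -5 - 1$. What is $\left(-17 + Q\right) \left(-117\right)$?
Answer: $77805$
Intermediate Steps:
$g = -6$
$y{\left(F \right)} = F^{3}$
$Q = -648$ ($Q = \left(-5\right) 0 + 3 \left(-6\right)^{3} = 0 + 3 \left(-216\right) = 0 - 648 = -648$)
$\left(-17 + Q\right) \left(-117\right) = \left(-17 - 648\right) \left(-117\right) = \left(-665\right) \left(-117\right) = 77805$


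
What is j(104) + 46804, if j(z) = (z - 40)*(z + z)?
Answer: 60116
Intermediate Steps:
j(z) = 2*z*(-40 + z) (j(z) = (-40 + z)*(2*z) = 2*z*(-40 + z))
j(104) + 46804 = 2*104*(-40 + 104) + 46804 = 2*104*64 + 46804 = 13312 + 46804 = 60116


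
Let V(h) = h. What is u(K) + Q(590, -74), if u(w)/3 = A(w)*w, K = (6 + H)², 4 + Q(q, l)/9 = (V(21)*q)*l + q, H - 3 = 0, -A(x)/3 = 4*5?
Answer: -8261046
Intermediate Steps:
A(x) = -60 (A(x) = -12*5 = -3*20 = -60)
H = 3 (H = 3 + 0 = 3)
Q(q, l) = -36 + 9*q + 189*l*q (Q(q, l) = -36 + 9*((21*q)*l + q) = -36 + 9*(21*l*q + q) = -36 + 9*(q + 21*l*q) = -36 + (9*q + 189*l*q) = -36 + 9*q + 189*l*q)
K = 81 (K = (6 + 3)² = 9² = 81)
u(w) = -180*w (u(w) = 3*(-60*w) = -180*w)
u(K) + Q(590, -74) = -180*81 + (-36 + 9*590 + 189*(-74)*590) = -14580 + (-36 + 5310 - 8251740) = -14580 - 8246466 = -8261046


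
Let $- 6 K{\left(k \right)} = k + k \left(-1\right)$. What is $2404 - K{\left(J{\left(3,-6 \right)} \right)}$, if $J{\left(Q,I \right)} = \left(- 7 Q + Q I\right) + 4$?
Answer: $2404$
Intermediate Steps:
$J{\left(Q,I \right)} = 4 - 7 Q + I Q$ ($J{\left(Q,I \right)} = \left(- 7 Q + I Q\right) + 4 = 4 - 7 Q + I Q$)
$K{\left(k \right)} = 0$ ($K{\left(k \right)} = - \frac{k + k \left(-1\right)}{6} = - \frac{k - k}{6} = \left(- \frac{1}{6}\right) 0 = 0$)
$2404 - K{\left(J{\left(3,-6 \right)} \right)} = 2404 - 0 = 2404 + 0 = 2404$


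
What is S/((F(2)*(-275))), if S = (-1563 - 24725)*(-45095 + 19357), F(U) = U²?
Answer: -169150136/275 ≈ -6.1509e+5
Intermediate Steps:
S = 676600544 (S = -26288*(-25738) = 676600544)
S/((F(2)*(-275))) = 676600544/((2²*(-275))) = 676600544/((4*(-275))) = 676600544/(-1100) = 676600544*(-1/1100) = -169150136/275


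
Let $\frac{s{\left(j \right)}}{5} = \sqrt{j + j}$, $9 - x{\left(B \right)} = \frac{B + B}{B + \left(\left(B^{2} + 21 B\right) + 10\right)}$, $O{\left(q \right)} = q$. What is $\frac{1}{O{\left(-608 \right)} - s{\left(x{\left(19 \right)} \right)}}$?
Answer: $- \frac{239856}{145655873} + \frac{5 \sqrt{11145414}}{291311746} \approx -0.0015894$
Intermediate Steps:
$x{\left(B \right)} = 9 - \frac{2 B}{10 + B^{2} + 22 B}$ ($x{\left(B \right)} = 9 - \frac{B + B}{B + \left(\left(B^{2} + 21 B\right) + 10\right)} = 9 - \frac{2 B}{B + \left(10 + B^{2} + 21 B\right)} = 9 - \frac{2 B}{10 + B^{2} + 22 B}$)
$s{\left(j \right)} = 5 \sqrt{2} \sqrt{j}$ ($s{\left(j \right)} = 5 \sqrt{j + j} = 5 \sqrt{2 j} = 5 \sqrt{2} \sqrt{j}$)
$\frac{1}{O{\left(-608 \right)} - s{\left(x{\left(19 \right)} \right)}} = \frac{1}{-608 - 5 \sqrt{2} \sqrt{\frac{90 + 9 \cdot 19^{2} + 196 \cdot 19}{10 + 19^{2} + 22 \cdot 19}}} = \frac{1}{-608 - 5 \sqrt{2} \sqrt{\frac{90 + 9 \cdot 361 + 3724}{10 + 361 + 418}}} = \frac{1}{-608 - 5 \sqrt{2} \sqrt{\frac{90 + 3249 + 3724}{789}}} = \frac{1}{-608 - 5 \sqrt{2} \sqrt{\frac{1}{789} \cdot 7063}} = \frac{1}{-608 - 5 \sqrt{2} \sqrt{\frac{7063}{789}}} = \frac{1}{-608 - 5 \sqrt{2} \frac{\sqrt{5572707}}{789}} = \frac{1}{-608 - \frac{5 \sqrt{11145414}}{789}}$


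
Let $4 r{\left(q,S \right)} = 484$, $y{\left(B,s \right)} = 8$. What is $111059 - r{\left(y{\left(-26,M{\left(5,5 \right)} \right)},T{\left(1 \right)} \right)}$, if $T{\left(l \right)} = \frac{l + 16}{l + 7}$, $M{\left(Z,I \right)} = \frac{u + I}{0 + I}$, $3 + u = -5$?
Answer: $110938$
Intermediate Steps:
$u = -8$ ($u = -3 - 5 = -8$)
$M{\left(Z,I \right)} = \frac{-8 + I}{I}$ ($M{\left(Z,I \right)} = \frac{-8 + I}{0 + I} = \frac{-8 + I}{I}$)
$T{\left(l \right)} = \frac{16 + l}{7 + l}$
$r{\left(q,S \right)} = 121$ ($r{\left(q,S \right)} = \frac{1}{4} \cdot 484 = 121$)
$111059 - r{\left(y{\left(-26,M{\left(5,5 \right)} \right)},T{\left(1 \right)} \right)} = 111059 - 121 = 110938$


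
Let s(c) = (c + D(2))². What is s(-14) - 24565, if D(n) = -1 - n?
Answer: -24276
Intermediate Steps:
s(c) = (-3 + c)² (s(c) = (c + (-1 - 1*2))² = (c + (-1 - 2))² = (c - 3)² = (-3 + c)²)
s(-14) - 24565 = (-3 - 14)² - 24565 = (-17)² - 24565 = 289 - 24565 = -24276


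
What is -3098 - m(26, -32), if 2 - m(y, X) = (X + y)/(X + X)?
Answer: -99197/32 ≈ -3099.9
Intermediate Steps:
m(y, X) = 2 - (X + y)/(2*X) (m(y, X) = 2 - (X + y)/(X + X) = 2 - (X + y)/(2*X))
-3098 - m(26, -32) = -3098 - (-1*26 + 3*(-32))/(2*(-32)) = -3098 - (-1)*(-26 - 96)/(2*32) = -3098 - (-1)*(-122)/(2*32) = -3098 - 1*61/32 = -3098 - 61/32 = -99197/32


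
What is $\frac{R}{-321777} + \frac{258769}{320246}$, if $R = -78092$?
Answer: $\frac{108274563145}{103047797142} \approx 1.0507$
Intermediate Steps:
$\frac{R}{-321777} + \frac{258769}{320246} = - \frac{78092}{-321777} + \frac{258769}{320246} = \left(-78092\right) \left(- \frac{1}{321777}\right) + 258769 \cdot \frac{1}{320246} = \frac{78092}{321777} + \frac{258769}{320246} = \frac{108274563145}{103047797142}$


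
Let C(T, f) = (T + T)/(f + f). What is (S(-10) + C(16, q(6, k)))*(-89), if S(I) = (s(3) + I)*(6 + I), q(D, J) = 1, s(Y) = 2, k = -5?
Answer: -4272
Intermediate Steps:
S(I) = (2 + I)*(6 + I)
C(T, f) = T/f (C(T, f) = (2*T)/((2*f)) = (2*T)*(1/(2*f)) = T/f)
(S(-10) + C(16, q(6, k)))*(-89) = ((12 + (-10)² + 8*(-10)) + 16/1)*(-89) = ((12 + 100 - 80) + 16*1)*(-89) = (32 + 16)*(-89) = 48*(-89) = -4272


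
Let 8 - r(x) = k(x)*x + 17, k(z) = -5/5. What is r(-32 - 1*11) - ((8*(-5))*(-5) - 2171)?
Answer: 1919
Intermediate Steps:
k(z) = -1 (k(z) = -5*⅕ = -1)
r(x) = -9 + x (r(x) = 8 - (-x + 17) = 8 - (17 - x) = 8 + (-17 + x) = -9 + x)
r(-32 - 1*11) - ((8*(-5))*(-5) - 2171) = (-9 + (-32 - 1*11)) - ((8*(-5))*(-5) - 2171) = (-9 + (-32 - 11)) - (-40*(-5) - 2171) = (-9 - 43) - (200 - 2171) = -52 - 1*(-1971) = -52 + 1971 = 1919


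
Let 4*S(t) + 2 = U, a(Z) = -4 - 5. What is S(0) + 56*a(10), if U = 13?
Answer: -2005/4 ≈ -501.25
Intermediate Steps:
a(Z) = -9
S(t) = 11/4 (S(t) = -1/2 + (1/4)*13 = -1/2 + 13/4 = 11/4)
S(0) + 56*a(10) = 11/4 + 56*(-9) = 11/4 - 504 = -2005/4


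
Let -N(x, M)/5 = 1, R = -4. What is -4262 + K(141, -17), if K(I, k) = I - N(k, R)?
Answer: -4116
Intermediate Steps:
N(x, M) = -5 (N(x, M) = -5*1 = -5)
K(I, k) = 5 + I (K(I, k) = I - 1*(-5) = I + 5 = 5 + I)
-4262 + K(141, -17) = -4262 + (5 + 141) = -4262 + 146 = -4116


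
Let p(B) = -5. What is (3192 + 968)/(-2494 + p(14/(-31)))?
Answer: -4160/2499 ≈ -1.6647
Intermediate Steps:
(3192 + 968)/(-2494 + p(14/(-31))) = (3192 + 968)/(-2494 - 5) = 4160/(-2499) = 4160*(-1/2499) = -4160/2499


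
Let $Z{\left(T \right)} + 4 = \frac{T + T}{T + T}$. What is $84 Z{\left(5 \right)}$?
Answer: $-252$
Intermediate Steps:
$Z{\left(T \right)} = -3$ ($Z{\left(T \right)} = -4 + \frac{T + T}{T + T} = -4 + \frac{2 T}{2 T} = -4 + 2 T \frac{1}{2 T} = -4 + 1 = -3$)
$84 Z{\left(5 \right)} = 84 \left(-3\right) = -252$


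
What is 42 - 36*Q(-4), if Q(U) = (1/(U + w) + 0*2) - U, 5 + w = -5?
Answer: -696/7 ≈ -99.429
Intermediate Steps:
w = -10 (w = -5 - 5 = -10)
Q(U) = 1/(-10 + U) - U (Q(U) = (1/(U - 10) + 0*2) - U = (1/(-10 + U) + 0) - U = 1/(-10 + U) - U)
42 - 36*Q(-4) = 42 - 36*(1 - 1*(-4)² + 10*(-4))/(-10 - 4) = 42 - 36*(1 - 1*16 - 40)/(-14) = 42 - (-18)*(1 - 16 - 40)/7 = 42 - (-18)*(-55)/7 = 42 - 36*55/14 = 42 - 990/7 = -696/7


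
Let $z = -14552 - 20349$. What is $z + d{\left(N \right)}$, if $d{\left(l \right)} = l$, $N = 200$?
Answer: $-34701$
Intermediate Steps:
$z = -34901$
$z + d{\left(N \right)} = -34901 + 200 = -34701$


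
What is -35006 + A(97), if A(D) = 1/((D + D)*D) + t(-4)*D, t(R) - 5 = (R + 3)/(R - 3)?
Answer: -4545487893/131726 ≈ -34507.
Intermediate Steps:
t(R) = 5 + (3 + R)/(-3 + R) (t(R) = 5 + (R + 3)/(R - 3) = 5 + (3 + R)/(-3 + R))
A(D) = 1/(2*D²) + 36*D/7 (A(D) = 1/((D + D)*D) + (6*(-2 - 4)/(-3 - 4))*D = 1/(((2*D))*D) + (6*(-6)/(-7))*D = (1/(2*D))/D + (6*(-⅐)*(-6))*D = 1/(2*D²) + 36*D/7)
-35006 + A(97) = -35006 + (1/14)*(7 + 72*97³)/97² = -35006 + (1/14)*(1/9409)*(7 + 72*912673) = -35006 + (1/14)*(1/9409)*(7 + 65712456) = -35006 + (1/14)*(1/9409)*65712463 = -35006 + 65712463/131726 = -4545487893/131726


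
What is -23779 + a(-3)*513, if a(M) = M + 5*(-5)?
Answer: -38143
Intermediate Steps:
a(M) = -25 + M (a(M) = M - 25 = -25 + M)
-23779 + a(-3)*513 = -23779 + (-25 - 3)*513 = -23779 - 28*513 = -23779 - 14364 = -38143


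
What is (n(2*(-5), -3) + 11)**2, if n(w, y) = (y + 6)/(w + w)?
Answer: 47089/400 ≈ 117.72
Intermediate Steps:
n(w, y) = (6 + y)/(2*w) (n(w, y) = (6 + y)/((2*w)) = (6 + y)*(1/(2*w)) = (6 + y)/(2*w))
(n(2*(-5), -3) + 11)**2 = ((6 - 3)/(2*((2*(-5)))) + 11)**2 = ((1/2)*3/(-10) + 11)**2 = ((1/2)*(-1/10)*3 + 11)**2 = (-3/20 + 11)**2 = (217/20)**2 = 47089/400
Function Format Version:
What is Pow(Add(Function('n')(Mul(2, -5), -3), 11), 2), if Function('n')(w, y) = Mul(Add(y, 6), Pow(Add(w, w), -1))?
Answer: Rational(47089, 400) ≈ 117.72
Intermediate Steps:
Function('n')(w, y) = Mul(Rational(1, 2), Pow(w, -1), Add(6, y)) (Function('n')(w, y) = Mul(Add(6, y), Pow(Mul(2, w), -1)) = Mul(Add(6, y), Mul(Rational(1, 2), Pow(w, -1))) = Mul(Rational(1, 2), Pow(w, -1), Add(6, y)))
Pow(Add(Function('n')(Mul(2, -5), -3), 11), 2) = Pow(Add(Mul(Rational(1, 2), Pow(Mul(2, -5), -1), Add(6, -3)), 11), 2) = Pow(Add(Mul(Rational(1, 2), Pow(-10, -1), 3), 11), 2) = Pow(Add(Mul(Rational(1, 2), Rational(-1, 10), 3), 11), 2) = Pow(Add(Rational(-3, 20), 11), 2) = Pow(Rational(217, 20), 2) = Rational(47089, 400)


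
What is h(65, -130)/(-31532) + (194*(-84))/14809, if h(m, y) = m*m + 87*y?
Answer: -408923707/466957388 ≈ -0.87572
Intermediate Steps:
h(m, y) = m² + 87*y
h(65, -130)/(-31532) + (194*(-84))/14809 = (65² + 87*(-130))/(-31532) + (194*(-84))/14809 = (4225 - 11310)*(-1/31532) - 16296*1/14809 = -7085*(-1/31532) - 16296/14809 = 7085/31532 - 16296/14809 = -408923707/466957388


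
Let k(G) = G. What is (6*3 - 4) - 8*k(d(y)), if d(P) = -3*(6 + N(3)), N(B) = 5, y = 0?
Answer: 278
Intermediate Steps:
d(P) = -33 (d(P) = -3*(6 + 5) = -3*11 = -33)
(6*3 - 4) - 8*k(d(y)) = (6*3 - 4) - 8*(-33) = (18 - 4) + 264 = 14 + 264 = 278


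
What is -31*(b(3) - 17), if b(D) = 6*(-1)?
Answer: 713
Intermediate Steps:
b(D) = -6
-31*(b(3) - 17) = -31*(-6 - 17) = -31*(-23) = 713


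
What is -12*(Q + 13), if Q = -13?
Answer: 0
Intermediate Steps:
-12*(Q + 13) = -12*(-13 + 13) = -12*0 = 0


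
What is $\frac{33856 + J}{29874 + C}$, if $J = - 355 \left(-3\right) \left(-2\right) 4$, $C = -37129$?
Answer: $- \frac{25336}{7255} \approx -3.4922$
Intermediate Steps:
$J = -8520$ ($J = - 355 \cdot 6 \cdot 4 = \left(-355\right) 24 = -8520$)
$\frac{33856 + J}{29874 + C} = \frac{33856 - 8520}{29874 - 37129} = \frac{25336}{-7255} = 25336 \left(- \frac{1}{7255}\right) = - \frac{25336}{7255}$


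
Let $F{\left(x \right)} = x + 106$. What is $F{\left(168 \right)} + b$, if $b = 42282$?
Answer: $42556$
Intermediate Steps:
$F{\left(x \right)} = 106 + x$
$F{\left(168 \right)} + b = \left(106 + 168\right) + 42282 = 274 + 42282 = 42556$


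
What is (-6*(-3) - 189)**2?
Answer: 29241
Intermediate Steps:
(-6*(-3) - 189)**2 = (18 - 189)**2 = (-171)**2 = 29241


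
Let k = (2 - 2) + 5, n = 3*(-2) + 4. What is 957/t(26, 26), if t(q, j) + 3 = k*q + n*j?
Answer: 319/25 ≈ 12.760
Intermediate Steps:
n = -2 (n = -6 + 4 = -2)
k = 5 (k = 0 + 5 = 5)
t(q, j) = -3 - 2*j + 5*q (t(q, j) = -3 + (5*q - 2*j) = -3 + (-2*j + 5*q) = -3 - 2*j + 5*q)
957/t(26, 26) = 957/(-3 - 2*26 + 5*26) = 957/(-3 - 52 + 130) = 957/75 = 957*(1/75) = 319/25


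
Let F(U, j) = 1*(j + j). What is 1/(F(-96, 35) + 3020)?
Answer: 1/3090 ≈ 0.00032362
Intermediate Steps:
F(U, j) = 2*j (F(U, j) = 1*(2*j) = 2*j)
1/(F(-96, 35) + 3020) = 1/(2*35 + 3020) = 1/(70 + 3020) = 1/3090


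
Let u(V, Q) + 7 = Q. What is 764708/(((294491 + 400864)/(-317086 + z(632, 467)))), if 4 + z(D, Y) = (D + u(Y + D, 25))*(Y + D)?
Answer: 20252526672/46357 ≈ 4.3688e+5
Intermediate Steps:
u(V, Q) = -7 + Q
z(D, Y) = -4 + (18 + D)*(D + Y) (z(D, Y) = -4 + (D + (-7 + 25))*(Y + D) = -4 + (D + 18)*(D + Y) = -4 + (18 + D)*(D + Y))
764708/(((294491 + 400864)/(-317086 + z(632, 467)))) = 764708/(((294491 + 400864)/(-317086 + (-4 + 632² + 18*632 + 18*467 + 632*467)))) = 764708/((695355/(-317086 + (-4 + 399424 + 11376 + 8406 + 295144)))) = 764708/((695355/(-317086 + 714346))) = 764708/((695355/397260)) = 764708/((695355*(1/397260))) = 764708/(46357/26484) = 764708*(26484/46357) = 20252526672/46357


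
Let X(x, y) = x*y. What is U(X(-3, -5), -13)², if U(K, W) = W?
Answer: 169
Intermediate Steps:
U(X(-3, -5), -13)² = (-13)² = 169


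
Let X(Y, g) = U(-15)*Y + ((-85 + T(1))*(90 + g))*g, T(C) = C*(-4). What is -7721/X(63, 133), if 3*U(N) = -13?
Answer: 1103/377132 ≈ 0.0029247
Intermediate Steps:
T(C) = -4*C
U(N) = -13/3 (U(N) = (⅓)*(-13) = -13/3)
X(Y, g) = -13*Y/3 + g*(-8010 - 89*g) (X(Y, g) = -13*Y/3 + ((-85 - 4*1)*(90 + g))*g = -13*Y/3 + ((-85 - 4)*(90 + g))*g = -13*Y/3 + (-89*(90 + g))*g = -13*Y/3 + (-8010 - 89*g)*g = -13*Y/3 + g*(-8010 - 89*g))
-7721/X(63, 133) = -7721/(-8010*133 - 89*133² - 13/3*63) = -7721/(-1065330 - 89*17689 - 273) = -7721/(-1065330 - 1574321 - 273) = -7721/(-2639924) = -7721*(-1/2639924) = 1103/377132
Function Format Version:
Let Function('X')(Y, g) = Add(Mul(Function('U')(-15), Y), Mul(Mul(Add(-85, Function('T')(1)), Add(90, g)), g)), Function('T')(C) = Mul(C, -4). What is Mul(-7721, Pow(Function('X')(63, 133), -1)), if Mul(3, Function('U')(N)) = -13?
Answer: Rational(1103, 377132) ≈ 0.0029247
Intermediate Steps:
Function('T')(C) = Mul(-4, C)
Function('U')(N) = Rational(-13, 3) (Function('U')(N) = Mul(Rational(1, 3), -13) = Rational(-13, 3))
Function('X')(Y, g) = Add(Mul(Rational(-13, 3), Y), Mul(g, Add(-8010, Mul(-89, g)))) (Function('X')(Y, g) = Add(Mul(Rational(-13, 3), Y), Mul(Mul(Add(-85, Mul(-4, 1)), Add(90, g)), g)) = Add(Mul(Rational(-13, 3), Y), Mul(Mul(Add(-85, -4), Add(90, g)), g)) = Add(Mul(Rational(-13, 3), Y), Mul(Mul(-89, Add(90, g)), g)) = Add(Mul(Rational(-13, 3), Y), Mul(Add(-8010, Mul(-89, g)), g)) = Add(Mul(Rational(-13, 3), Y), Mul(g, Add(-8010, Mul(-89, g)))))
Mul(-7721, Pow(Function('X')(63, 133), -1)) = Mul(-7721, Pow(Add(Mul(-8010, 133), Mul(-89, Pow(133, 2)), Mul(Rational(-13, 3), 63)), -1)) = Mul(-7721, Pow(Add(-1065330, Mul(-89, 17689), -273), -1)) = Mul(-7721, Pow(Add(-1065330, -1574321, -273), -1)) = Mul(-7721, Pow(-2639924, -1)) = Mul(-7721, Rational(-1, 2639924)) = Rational(1103, 377132)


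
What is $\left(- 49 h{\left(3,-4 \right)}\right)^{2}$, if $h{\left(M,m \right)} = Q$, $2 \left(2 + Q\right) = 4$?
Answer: $0$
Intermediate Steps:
$Q = 0$ ($Q = -2 + \frac{1}{2} \cdot 4 = -2 + 2 = 0$)
$h{\left(M,m \right)} = 0$
$\left(- 49 h{\left(3,-4 \right)}\right)^{2} = \left(\left(-49\right) 0\right)^{2} = 0^{2} = 0$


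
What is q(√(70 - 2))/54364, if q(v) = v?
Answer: √17/27182 ≈ 0.00015169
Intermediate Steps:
q(√(70 - 2))/54364 = √(70 - 2)/54364 = √68*(1/54364) = (2*√17)*(1/54364) = √17/27182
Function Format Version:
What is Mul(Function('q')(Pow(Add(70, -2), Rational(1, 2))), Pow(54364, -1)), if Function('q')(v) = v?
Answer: Mul(Rational(1, 27182), Pow(17, Rational(1, 2))) ≈ 0.00015169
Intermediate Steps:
Mul(Function('q')(Pow(Add(70, -2), Rational(1, 2))), Pow(54364, -1)) = Mul(Pow(Add(70, -2), Rational(1, 2)), Pow(54364, -1)) = Mul(Pow(68, Rational(1, 2)), Rational(1, 54364)) = Mul(Mul(2, Pow(17, Rational(1, 2))), Rational(1, 54364)) = Mul(Rational(1, 27182), Pow(17, Rational(1, 2)))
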